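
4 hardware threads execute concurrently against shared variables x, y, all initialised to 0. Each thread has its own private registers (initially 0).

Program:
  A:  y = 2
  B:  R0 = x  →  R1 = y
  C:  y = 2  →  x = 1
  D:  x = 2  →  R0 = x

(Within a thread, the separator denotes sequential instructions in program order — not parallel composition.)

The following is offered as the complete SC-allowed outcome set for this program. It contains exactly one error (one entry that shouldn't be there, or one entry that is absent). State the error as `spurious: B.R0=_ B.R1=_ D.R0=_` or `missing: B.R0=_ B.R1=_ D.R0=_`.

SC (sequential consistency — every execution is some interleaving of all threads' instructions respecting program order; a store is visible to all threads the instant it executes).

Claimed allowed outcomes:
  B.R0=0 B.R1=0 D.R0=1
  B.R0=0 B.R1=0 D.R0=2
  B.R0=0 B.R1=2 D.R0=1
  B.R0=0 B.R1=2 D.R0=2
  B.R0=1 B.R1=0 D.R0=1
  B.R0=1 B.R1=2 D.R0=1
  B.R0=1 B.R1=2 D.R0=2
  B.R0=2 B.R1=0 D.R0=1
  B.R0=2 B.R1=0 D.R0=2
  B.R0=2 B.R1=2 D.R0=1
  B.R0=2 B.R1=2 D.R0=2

outcome vector order: (B.R0,B.R1,D.R0)
SC: 10 outcomes — {001, 002, 021, 022, 121, 122, 201, 202, 221, 222}
claimed∖SC = {101}

spurious: B.R0=1 B.R1=0 D.R0=1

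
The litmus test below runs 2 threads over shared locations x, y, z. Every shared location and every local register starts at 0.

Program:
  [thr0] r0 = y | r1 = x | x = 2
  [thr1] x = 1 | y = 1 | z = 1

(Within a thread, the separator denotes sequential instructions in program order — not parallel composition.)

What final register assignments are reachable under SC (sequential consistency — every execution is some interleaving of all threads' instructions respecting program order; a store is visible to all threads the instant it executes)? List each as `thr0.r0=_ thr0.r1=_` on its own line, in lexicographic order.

thr0.r0=0 thr0.r1=0
thr0.r0=0 thr0.r1=1
thr0.r0=1 thr0.r1=1

outcome vector order: (thr0.r0,thr0.r1)
|SC outcomes| = 3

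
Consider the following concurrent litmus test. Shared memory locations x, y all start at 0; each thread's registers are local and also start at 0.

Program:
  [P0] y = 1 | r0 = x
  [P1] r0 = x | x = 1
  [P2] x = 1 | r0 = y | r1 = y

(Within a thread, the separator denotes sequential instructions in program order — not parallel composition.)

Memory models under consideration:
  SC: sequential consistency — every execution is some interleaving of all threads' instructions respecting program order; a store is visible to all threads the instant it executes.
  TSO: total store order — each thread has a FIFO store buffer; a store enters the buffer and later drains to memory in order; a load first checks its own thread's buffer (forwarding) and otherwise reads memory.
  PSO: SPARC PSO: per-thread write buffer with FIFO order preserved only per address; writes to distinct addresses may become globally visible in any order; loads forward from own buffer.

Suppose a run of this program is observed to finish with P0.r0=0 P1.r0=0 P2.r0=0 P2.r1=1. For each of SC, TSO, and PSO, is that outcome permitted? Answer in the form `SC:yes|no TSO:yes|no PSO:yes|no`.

SC:no TSO:yes PSO:yes

outcome vector order: (P0.r0,P1.r0,P2.r0,P2.r1)
[SC] allowed = {0011; 0111; 1000; 1001; 1011; 1100; 1101; 1111}
[TSO] allowed = {0000; 0001; 0011; 0100; 0101; 0111; 1000; 1001; 1011; 1100; 1101; 1111}
[PSO] allowed = {0000; 0001; 0011; 0100; 0101; 0111; 1000; 1001; 1011; 1100; 1101; 1111}
target 0001 ∈ {TSO,PSO}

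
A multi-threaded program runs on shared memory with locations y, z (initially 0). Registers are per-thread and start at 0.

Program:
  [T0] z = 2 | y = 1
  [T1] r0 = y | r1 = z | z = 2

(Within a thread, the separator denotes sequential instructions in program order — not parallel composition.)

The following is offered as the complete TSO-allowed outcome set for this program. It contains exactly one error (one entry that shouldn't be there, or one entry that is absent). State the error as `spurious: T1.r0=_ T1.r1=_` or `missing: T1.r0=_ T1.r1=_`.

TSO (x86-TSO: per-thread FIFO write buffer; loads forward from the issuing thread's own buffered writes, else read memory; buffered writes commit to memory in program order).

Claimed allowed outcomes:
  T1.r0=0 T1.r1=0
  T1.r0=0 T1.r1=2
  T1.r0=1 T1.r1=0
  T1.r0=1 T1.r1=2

outcome vector order: (T1.r0,T1.r1)
[TSO] allowed = {00, 02, 12}
claimed∖TSO = {10}

spurious: T1.r0=1 T1.r1=0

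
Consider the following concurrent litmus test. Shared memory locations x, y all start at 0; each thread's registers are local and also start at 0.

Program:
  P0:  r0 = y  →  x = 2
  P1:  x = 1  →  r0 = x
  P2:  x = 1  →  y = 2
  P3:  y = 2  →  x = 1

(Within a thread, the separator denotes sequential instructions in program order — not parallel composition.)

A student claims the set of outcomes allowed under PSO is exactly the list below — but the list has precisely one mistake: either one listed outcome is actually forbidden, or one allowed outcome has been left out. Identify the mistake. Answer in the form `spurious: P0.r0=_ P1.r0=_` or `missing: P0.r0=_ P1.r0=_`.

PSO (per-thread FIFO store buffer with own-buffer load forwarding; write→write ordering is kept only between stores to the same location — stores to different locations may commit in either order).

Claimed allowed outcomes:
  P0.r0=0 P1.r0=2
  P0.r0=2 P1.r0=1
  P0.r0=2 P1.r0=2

missing: P0.r0=0 P1.r0=1

outcome vector order: (P0.r0,P1.r0)
PSO: 4 outcomes — {01; 02; 21; 22}
PSO∖claimed = {01}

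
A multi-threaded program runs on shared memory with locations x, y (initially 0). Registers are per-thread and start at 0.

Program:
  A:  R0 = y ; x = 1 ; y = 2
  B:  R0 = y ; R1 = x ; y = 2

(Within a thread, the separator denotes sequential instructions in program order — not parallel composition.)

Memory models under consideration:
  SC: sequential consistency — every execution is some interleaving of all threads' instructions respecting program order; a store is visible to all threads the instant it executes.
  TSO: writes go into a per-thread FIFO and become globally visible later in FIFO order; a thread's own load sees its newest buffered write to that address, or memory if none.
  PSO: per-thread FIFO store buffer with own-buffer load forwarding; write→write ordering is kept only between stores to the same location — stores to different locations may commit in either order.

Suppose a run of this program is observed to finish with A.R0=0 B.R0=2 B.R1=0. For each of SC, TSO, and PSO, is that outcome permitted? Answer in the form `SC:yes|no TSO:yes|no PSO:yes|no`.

SC:no TSO:no PSO:yes

outcome vector order: (A.R0,B.R0,B.R1)
SC (4): 0/0/0; 0/0/1; 0/2/1; 2/0/0
TSO (4): 0/0/0; 0/0/1; 0/2/1; 2/0/0
PSO (5): 0/0/0; 0/0/1; 0/2/0; 0/2/1; 2/0/0
target 0/2/0 ∈ {PSO}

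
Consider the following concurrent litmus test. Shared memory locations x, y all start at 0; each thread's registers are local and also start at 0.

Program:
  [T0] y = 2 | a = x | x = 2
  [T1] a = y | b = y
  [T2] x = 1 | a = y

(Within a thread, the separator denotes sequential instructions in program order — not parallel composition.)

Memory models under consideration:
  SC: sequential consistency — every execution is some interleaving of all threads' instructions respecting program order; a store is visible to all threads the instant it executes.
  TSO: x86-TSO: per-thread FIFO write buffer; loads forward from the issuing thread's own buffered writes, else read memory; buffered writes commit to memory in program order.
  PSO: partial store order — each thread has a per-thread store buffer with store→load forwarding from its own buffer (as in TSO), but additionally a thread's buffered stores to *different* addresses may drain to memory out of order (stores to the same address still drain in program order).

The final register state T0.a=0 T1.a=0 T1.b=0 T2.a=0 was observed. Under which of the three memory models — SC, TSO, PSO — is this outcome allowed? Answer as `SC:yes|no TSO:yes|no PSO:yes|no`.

SC:no TSO:yes PSO:yes

outcome vector order: (T0.a,T1.a,T1.b,T2.a)
SC (9): 0/0/0/2 0/0/2/2 0/2/2/2 1/0/0/0 1/0/0/2 1/0/2/0 1/0/2/2 1/2/2/0 1/2/2/2
TSO (12): 0/0/0/0 0/0/0/2 0/0/2/0 0/0/2/2 0/2/2/0 0/2/2/2 1/0/0/0 1/0/0/2 1/0/2/0 1/0/2/2 1/2/2/0 1/2/2/2
PSO (12): 0/0/0/0 0/0/0/2 0/0/2/0 0/0/2/2 0/2/2/0 0/2/2/2 1/0/0/0 1/0/0/2 1/0/2/0 1/0/2/2 1/2/2/0 1/2/2/2
target 0/0/0/0 ∈ {TSO,PSO}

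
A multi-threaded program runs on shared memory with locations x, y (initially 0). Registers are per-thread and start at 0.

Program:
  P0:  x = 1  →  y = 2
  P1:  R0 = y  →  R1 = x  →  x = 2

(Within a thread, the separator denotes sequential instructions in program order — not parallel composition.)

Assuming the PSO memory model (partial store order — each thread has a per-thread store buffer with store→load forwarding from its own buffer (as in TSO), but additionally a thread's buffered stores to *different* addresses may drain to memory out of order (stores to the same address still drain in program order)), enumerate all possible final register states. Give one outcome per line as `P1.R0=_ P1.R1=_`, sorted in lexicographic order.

P1.R0=0 P1.R1=0
P1.R0=0 P1.R1=1
P1.R0=2 P1.R1=0
P1.R0=2 P1.R1=1

outcome vector order: (P1.R0,P1.R1)
|PSO outcomes| = 4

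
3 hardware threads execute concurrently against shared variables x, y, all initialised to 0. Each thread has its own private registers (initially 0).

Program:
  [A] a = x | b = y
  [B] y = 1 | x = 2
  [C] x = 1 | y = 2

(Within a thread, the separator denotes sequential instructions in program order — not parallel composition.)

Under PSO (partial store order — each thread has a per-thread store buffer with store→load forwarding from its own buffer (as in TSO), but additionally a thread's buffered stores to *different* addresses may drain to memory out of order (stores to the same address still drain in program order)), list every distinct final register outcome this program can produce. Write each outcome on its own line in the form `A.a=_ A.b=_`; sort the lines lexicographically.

outcome vector order: (A.a,A.b)
|PSO outcomes| = 9

A.a=0 A.b=0
A.a=0 A.b=1
A.a=0 A.b=2
A.a=1 A.b=0
A.a=1 A.b=1
A.a=1 A.b=2
A.a=2 A.b=0
A.a=2 A.b=1
A.a=2 A.b=2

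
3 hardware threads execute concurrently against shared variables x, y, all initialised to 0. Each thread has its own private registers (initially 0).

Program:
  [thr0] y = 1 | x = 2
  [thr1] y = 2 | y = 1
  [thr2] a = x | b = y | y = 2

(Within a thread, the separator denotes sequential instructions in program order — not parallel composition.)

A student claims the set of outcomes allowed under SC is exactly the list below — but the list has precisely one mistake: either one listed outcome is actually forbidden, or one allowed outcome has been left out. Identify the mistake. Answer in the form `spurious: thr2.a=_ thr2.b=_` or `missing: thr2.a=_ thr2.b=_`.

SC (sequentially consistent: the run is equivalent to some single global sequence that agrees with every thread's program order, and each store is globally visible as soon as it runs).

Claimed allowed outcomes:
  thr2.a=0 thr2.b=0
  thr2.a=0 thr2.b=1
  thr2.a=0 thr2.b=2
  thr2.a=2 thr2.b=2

missing: thr2.a=2 thr2.b=1

outcome vector order: (thr2.a,thr2.b)
SC (5): (0,0) (0,1) (0,2) (2,1) (2,2)
SC∖claimed = {(2,1)}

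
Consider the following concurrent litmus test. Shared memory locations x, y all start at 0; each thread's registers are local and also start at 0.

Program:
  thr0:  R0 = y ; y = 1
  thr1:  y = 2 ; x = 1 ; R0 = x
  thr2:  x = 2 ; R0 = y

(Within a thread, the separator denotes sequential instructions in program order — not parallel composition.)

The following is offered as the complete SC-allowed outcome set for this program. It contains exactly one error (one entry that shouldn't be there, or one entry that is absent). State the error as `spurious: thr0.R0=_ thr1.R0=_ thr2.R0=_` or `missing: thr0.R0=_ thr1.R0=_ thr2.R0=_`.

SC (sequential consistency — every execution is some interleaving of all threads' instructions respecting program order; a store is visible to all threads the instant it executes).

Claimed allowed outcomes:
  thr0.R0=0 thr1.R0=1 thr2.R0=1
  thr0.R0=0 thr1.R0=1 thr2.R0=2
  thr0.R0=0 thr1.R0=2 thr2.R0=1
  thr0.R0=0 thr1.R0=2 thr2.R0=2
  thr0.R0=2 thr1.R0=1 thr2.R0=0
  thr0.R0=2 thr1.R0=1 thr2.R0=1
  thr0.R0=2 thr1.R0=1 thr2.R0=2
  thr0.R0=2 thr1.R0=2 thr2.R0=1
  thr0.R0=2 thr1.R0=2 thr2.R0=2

missing: thr0.R0=0 thr1.R0=1 thr2.R0=0

outcome vector order: (thr0.R0,thr1.R0,thr2.R0)
[SC] allowed = {(0,1,0); (0,1,1); (0,1,2); (0,2,1); (0,2,2); (2,1,0); (2,1,1); (2,1,2); (2,2,1); (2,2,2)}
SC∖claimed = {(0,1,0)}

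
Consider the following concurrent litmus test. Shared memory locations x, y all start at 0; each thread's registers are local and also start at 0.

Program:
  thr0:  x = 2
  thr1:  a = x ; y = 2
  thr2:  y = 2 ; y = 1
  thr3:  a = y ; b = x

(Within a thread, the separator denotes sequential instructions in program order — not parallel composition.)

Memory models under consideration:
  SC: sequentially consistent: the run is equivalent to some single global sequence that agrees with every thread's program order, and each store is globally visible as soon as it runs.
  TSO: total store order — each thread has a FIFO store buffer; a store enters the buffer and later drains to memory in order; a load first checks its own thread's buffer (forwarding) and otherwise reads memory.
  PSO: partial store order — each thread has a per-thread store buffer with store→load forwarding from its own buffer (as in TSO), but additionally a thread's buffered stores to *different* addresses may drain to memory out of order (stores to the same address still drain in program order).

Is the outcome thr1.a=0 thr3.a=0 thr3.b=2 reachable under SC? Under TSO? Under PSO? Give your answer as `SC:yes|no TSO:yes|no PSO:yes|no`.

outcome vector order: (thr1.a,thr3.a,thr3.b)
under SC → <0 0 0>; <0 0 2>; <0 1 0>; <0 1 2>; <0 2 0>; <0 2 2>; <2 0 0>; <2 0 2>; <2 1 0>; <2 1 2>; <2 2 0>; <2 2 2>
under TSO → <0 0 0>; <0 0 2>; <0 1 0>; <0 1 2>; <0 2 0>; <0 2 2>; <2 0 0>; <2 0 2>; <2 1 0>; <2 1 2>; <2 2 0>; <2 2 2>
under PSO → <0 0 0>; <0 0 2>; <0 1 0>; <0 1 2>; <0 2 0>; <0 2 2>; <2 0 0>; <2 0 2>; <2 1 0>; <2 1 2>; <2 2 0>; <2 2 2>
target <0 0 2> ∈ {SC,TSO,PSO}

SC:yes TSO:yes PSO:yes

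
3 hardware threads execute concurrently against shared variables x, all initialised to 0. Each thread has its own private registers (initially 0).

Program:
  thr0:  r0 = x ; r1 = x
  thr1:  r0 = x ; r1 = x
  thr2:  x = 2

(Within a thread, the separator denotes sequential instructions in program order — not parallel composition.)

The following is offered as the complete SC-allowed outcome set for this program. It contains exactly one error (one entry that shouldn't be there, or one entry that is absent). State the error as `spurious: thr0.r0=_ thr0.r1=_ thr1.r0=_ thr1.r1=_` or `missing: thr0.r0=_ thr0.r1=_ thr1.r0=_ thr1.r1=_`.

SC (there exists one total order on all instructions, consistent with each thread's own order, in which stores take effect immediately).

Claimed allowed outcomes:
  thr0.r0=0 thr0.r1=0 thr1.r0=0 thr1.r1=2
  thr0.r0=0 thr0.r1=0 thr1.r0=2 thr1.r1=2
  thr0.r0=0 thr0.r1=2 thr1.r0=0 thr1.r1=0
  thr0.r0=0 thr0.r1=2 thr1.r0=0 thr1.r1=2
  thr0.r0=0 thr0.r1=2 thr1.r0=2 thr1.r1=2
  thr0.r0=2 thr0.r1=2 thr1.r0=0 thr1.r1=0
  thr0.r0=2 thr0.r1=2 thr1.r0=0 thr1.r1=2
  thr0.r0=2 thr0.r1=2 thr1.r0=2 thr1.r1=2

missing: thr0.r0=0 thr0.r1=0 thr1.r0=0 thr1.r1=0

outcome vector order: (thr0.r0,thr0.r1,thr1.r0,thr1.r1)
SC (9): 0000, 0002, 0022, 0200, 0202, 0222, 2200, 2202, 2222
SC∖claimed = {0000}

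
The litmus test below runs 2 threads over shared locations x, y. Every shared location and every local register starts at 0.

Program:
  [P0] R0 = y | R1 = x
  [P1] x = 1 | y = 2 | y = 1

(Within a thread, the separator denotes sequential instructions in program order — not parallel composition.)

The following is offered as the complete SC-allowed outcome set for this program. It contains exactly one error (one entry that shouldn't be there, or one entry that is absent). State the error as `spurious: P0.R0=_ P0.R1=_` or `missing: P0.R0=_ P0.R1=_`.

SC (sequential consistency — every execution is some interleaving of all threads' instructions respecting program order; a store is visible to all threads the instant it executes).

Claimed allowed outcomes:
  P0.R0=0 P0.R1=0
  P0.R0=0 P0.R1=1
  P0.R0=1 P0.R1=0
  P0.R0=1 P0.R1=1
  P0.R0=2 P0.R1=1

spurious: P0.R0=1 P0.R1=0

outcome vector order: (P0.R0,P0.R1)
SC (4): 0/0; 0/1; 1/1; 2/1
claimed∖SC = {1/0}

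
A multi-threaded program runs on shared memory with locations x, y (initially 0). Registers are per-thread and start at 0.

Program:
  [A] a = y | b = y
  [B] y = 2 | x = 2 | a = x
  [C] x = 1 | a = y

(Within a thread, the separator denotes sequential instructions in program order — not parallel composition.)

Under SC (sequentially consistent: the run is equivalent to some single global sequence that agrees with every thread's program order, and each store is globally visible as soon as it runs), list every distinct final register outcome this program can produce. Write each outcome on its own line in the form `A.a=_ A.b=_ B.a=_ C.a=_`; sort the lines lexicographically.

outcome vector order: (A.a,A.b,B.a,C.a)
|SC outcomes| = 9

A.a=0 A.b=0 B.a=1 C.a=2
A.a=0 A.b=0 B.a=2 C.a=0
A.a=0 A.b=0 B.a=2 C.a=2
A.a=0 A.b=2 B.a=1 C.a=2
A.a=0 A.b=2 B.a=2 C.a=0
A.a=0 A.b=2 B.a=2 C.a=2
A.a=2 A.b=2 B.a=1 C.a=2
A.a=2 A.b=2 B.a=2 C.a=0
A.a=2 A.b=2 B.a=2 C.a=2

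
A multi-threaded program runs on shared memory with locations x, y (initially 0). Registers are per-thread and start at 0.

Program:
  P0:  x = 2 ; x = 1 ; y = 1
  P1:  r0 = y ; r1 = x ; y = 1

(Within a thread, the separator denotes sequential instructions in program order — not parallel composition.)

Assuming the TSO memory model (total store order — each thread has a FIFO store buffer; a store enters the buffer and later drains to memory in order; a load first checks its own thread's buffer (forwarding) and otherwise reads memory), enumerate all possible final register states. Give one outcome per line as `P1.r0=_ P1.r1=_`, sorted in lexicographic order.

P1.r0=0 P1.r1=0
P1.r0=0 P1.r1=1
P1.r0=0 P1.r1=2
P1.r0=1 P1.r1=1

outcome vector order: (P1.r0,P1.r1)
|TSO outcomes| = 4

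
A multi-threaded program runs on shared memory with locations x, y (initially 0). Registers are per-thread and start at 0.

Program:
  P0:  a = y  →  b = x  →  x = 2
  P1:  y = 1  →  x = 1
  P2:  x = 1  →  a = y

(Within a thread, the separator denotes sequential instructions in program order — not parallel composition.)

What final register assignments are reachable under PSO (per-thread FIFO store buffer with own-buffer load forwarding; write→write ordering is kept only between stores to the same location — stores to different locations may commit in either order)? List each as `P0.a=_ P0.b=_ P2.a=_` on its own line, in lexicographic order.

outcome vector order: (P0.a,P0.b,P2.a)
|PSO outcomes| = 8

P0.a=0 P0.b=0 P2.a=0
P0.a=0 P0.b=0 P2.a=1
P0.a=0 P0.b=1 P2.a=0
P0.a=0 P0.b=1 P2.a=1
P0.a=1 P0.b=0 P2.a=0
P0.a=1 P0.b=0 P2.a=1
P0.a=1 P0.b=1 P2.a=0
P0.a=1 P0.b=1 P2.a=1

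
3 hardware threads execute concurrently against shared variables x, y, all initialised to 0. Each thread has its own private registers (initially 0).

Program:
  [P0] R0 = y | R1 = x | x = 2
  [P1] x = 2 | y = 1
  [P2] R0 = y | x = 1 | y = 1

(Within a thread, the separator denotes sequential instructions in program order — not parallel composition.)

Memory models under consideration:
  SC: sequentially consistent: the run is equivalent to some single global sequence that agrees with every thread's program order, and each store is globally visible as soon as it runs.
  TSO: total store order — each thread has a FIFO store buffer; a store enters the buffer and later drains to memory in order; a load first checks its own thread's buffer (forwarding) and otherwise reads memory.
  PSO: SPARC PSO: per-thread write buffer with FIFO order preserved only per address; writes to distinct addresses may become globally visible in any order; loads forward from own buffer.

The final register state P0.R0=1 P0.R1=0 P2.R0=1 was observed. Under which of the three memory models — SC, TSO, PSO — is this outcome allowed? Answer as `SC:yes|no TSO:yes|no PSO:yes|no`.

outcome vector order: (P0.R0,P0.R1,P2.R0)
SC: 10 outcomes — {0/0/0 0/0/1 0/1/0 0/1/1 0/2/0 0/2/1 1/1/0 1/1/1 1/2/0 1/2/1}
TSO: 10 outcomes — {0/0/0 0/0/1 0/1/0 0/1/1 0/2/0 0/2/1 1/1/0 1/1/1 1/2/0 1/2/1}
PSO: 12 outcomes — {0/0/0 0/0/1 0/1/0 0/1/1 0/2/0 0/2/1 1/0/0 1/0/1 1/1/0 1/1/1 1/2/0 1/2/1}
target 1/0/1 ∈ {PSO}

SC:no TSO:no PSO:yes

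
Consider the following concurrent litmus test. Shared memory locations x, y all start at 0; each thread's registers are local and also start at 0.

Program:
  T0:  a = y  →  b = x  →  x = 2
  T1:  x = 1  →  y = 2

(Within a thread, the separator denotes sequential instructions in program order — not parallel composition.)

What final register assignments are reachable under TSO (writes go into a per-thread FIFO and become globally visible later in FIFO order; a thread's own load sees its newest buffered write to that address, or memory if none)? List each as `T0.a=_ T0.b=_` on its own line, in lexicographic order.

outcome vector order: (T0.a,T0.b)
|TSO outcomes| = 3

T0.a=0 T0.b=0
T0.a=0 T0.b=1
T0.a=2 T0.b=1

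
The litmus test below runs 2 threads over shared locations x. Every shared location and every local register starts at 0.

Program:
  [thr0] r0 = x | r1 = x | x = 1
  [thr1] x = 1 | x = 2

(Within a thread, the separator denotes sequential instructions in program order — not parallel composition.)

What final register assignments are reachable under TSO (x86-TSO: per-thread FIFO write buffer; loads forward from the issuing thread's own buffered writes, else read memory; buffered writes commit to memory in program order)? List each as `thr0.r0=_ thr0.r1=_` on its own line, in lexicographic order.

outcome vector order: (thr0.r0,thr0.r1)
|TSO outcomes| = 6

thr0.r0=0 thr0.r1=0
thr0.r0=0 thr0.r1=1
thr0.r0=0 thr0.r1=2
thr0.r0=1 thr0.r1=1
thr0.r0=1 thr0.r1=2
thr0.r0=2 thr0.r1=2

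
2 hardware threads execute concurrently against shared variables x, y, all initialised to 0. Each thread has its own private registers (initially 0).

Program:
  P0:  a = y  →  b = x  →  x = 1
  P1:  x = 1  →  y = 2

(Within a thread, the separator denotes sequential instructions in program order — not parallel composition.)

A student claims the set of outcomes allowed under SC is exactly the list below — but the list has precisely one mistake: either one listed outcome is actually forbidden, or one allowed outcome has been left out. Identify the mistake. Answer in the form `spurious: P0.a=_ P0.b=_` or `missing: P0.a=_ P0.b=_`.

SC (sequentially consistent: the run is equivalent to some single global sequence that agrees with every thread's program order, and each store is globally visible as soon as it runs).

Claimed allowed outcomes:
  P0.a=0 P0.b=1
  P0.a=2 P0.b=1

outcome vector order: (P0.a,P0.b)
SC: 3 outcomes — {(0,0), (0,1), (2,1)}
SC∖claimed = {(0,0)}

missing: P0.a=0 P0.b=0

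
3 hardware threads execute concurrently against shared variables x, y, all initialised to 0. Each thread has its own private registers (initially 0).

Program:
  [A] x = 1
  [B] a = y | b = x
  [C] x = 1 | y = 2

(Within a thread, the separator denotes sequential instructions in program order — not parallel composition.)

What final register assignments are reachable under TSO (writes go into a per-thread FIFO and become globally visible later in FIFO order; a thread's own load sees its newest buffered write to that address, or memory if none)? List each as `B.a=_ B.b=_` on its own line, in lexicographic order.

B.a=0 B.b=0
B.a=0 B.b=1
B.a=2 B.b=1

outcome vector order: (B.a,B.b)
|TSO outcomes| = 3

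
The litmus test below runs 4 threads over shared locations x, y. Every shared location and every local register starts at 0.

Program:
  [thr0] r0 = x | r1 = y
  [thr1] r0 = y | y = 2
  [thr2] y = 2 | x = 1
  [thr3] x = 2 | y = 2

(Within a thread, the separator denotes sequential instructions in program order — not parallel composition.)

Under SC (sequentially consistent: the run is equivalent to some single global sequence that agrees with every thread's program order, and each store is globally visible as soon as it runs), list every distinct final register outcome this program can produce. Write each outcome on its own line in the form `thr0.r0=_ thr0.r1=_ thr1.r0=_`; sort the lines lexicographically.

outcome vector order: (thr0.r0,thr0.r1,thr1.r0)
|SC outcomes| = 10

thr0.r0=0 thr0.r1=0 thr1.r0=0
thr0.r0=0 thr0.r1=0 thr1.r0=2
thr0.r0=0 thr0.r1=2 thr1.r0=0
thr0.r0=0 thr0.r1=2 thr1.r0=2
thr0.r0=1 thr0.r1=2 thr1.r0=0
thr0.r0=1 thr0.r1=2 thr1.r0=2
thr0.r0=2 thr0.r1=0 thr1.r0=0
thr0.r0=2 thr0.r1=0 thr1.r0=2
thr0.r0=2 thr0.r1=2 thr1.r0=0
thr0.r0=2 thr0.r1=2 thr1.r0=2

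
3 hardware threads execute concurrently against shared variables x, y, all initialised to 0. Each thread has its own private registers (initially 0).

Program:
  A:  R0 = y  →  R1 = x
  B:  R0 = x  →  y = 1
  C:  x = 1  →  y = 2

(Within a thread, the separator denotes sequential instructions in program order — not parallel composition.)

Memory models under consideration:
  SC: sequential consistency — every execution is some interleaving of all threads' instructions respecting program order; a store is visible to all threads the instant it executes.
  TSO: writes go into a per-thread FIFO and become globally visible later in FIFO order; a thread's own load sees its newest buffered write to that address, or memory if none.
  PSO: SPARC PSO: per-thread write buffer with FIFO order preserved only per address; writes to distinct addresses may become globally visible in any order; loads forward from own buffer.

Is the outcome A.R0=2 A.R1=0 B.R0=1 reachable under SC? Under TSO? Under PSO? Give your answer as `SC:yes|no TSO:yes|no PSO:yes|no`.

SC:no TSO:no PSO:yes

outcome vector order: (A.R0,A.R1,B.R0)
SC: 9 outcomes — {(0,0,0) (0,0,1) (0,1,0) (0,1,1) (1,0,0) (1,1,0) (1,1,1) (2,1,0) (2,1,1)}
TSO: 9 outcomes — {(0,0,0) (0,0,1) (0,1,0) (0,1,1) (1,0,0) (1,1,0) (1,1,1) (2,1,0) (2,1,1)}
PSO: 11 outcomes — {(0,0,0) (0,0,1) (0,1,0) (0,1,1) (1,0,0) (1,1,0) (1,1,1) (2,0,0) (2,0,1) (2,1,0) (2,1,1)}
target (2,0,1) ∈ {PSO}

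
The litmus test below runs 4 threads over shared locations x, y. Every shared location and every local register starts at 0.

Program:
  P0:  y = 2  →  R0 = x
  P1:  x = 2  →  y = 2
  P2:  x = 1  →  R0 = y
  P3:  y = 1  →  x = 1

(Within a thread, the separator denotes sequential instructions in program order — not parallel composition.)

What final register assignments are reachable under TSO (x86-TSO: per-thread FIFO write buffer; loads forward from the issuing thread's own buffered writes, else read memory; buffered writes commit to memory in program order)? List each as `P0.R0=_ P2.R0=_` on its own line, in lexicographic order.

P0.R0=0 P2.R0=0
P0.R0=0 P2.R0=1
P0.R0=0 P2.R0=2
P0.R0=1 P2.R0=0
P0.R0=1 P2.R0=1
P0.R0=1 P2.R0=2
P0.R0=2 P2.R0=0
P0.R0=2 P2.R0=1
P0.R0=2 P2.R0=2

outcome vector order: (P0.R0,P2.R0)
|TSO outcomes| = 9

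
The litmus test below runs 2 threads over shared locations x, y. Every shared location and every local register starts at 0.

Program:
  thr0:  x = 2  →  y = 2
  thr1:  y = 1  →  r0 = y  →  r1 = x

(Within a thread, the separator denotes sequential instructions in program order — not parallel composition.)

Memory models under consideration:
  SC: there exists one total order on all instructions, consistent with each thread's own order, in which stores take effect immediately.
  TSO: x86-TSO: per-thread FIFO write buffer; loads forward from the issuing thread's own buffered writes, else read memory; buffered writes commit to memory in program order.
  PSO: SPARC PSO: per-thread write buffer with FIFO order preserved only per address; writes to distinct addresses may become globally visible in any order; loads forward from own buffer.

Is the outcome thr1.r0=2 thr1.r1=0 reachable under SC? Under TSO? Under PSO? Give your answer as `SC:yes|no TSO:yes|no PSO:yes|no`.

outcome vector order: (thr1.r0,thr1.r1)
SC: 3 outcomes — {<1 0>, <1 2>, <2 2>}
TSO: 3 outcomes — {<1 0>, <1 2>, <2 2>}
PSO: 4 outcomes — {<1 0>, <1 2>, <2 0>, <2 2>}
target <2 0> ∈ {PSO}

SC:no TSO:no PSO:yes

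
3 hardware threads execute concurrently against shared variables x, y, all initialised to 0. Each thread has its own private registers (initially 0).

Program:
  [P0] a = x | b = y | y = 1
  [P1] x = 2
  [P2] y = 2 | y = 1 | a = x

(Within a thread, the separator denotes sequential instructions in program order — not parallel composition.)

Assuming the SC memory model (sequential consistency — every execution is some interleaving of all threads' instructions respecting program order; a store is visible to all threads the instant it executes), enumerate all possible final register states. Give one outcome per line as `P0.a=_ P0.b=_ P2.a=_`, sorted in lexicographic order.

outcome vector order: (P0.a,P0.b,P2.a)
|SC outcomes| = 10

P0.a=0 P0.b=0 P2.a=0
P0.a=0 P0.b=0 P2.a=2
P0.a=0 P0.b=1 P2.a=0
P0.a=0 P0.b=1 P2.a=2
P0.a=0 P0.b=2 P2.a=0
P0.a=0 P0.b=2 P2.a=2
P0.a=2 P0.b=0 P2.a=2
P0.a=2 P0.b=1 P2.a=0
P0.a=2 P0.b=1 P2.a=2
P0.a=2 P0.b=2 P2.a=2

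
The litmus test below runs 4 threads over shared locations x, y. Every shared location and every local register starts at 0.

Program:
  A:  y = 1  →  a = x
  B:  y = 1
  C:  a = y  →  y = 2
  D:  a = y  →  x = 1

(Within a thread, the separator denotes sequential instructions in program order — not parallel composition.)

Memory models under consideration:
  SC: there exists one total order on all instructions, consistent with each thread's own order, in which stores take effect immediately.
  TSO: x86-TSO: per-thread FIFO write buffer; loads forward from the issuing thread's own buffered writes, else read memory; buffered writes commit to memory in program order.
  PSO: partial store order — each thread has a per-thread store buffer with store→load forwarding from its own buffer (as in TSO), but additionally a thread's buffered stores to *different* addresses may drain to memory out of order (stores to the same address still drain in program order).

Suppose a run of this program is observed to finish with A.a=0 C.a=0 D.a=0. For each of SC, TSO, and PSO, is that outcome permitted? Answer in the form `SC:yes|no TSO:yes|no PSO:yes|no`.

SC:yes TSO:yes PSO:yes

outcome vector order: (A.a,C.a,D.a)
[SC] allowed = {0/0/0, 0/0/1, 0/0/2, 0/1/0, 0/1/1, 0/1/2, 1/0/0, 1/0/1, 1/0/2, 1/1/0, 1/1/1, 1/1/2}
[TSO] allowed = {0/0/0, 0/0/1, 0/0/2, 0/1/0, 0/1/1, 0/1/2, 1/0/0, 1/0/1, 1/0/2, 1/1/0, 1/1/1, 1/1/2}
[PSO] allowed = {0/0/0, 0/0/1, 0/0/2, 0/1/0, 0/1/1, 0/1/2, 1/0/0, 1/0/1, 1/0/2, 1/1/0, 1/1/1, 1/1/2}
target 0/0/0 ∈ {SC,TSO,PSO}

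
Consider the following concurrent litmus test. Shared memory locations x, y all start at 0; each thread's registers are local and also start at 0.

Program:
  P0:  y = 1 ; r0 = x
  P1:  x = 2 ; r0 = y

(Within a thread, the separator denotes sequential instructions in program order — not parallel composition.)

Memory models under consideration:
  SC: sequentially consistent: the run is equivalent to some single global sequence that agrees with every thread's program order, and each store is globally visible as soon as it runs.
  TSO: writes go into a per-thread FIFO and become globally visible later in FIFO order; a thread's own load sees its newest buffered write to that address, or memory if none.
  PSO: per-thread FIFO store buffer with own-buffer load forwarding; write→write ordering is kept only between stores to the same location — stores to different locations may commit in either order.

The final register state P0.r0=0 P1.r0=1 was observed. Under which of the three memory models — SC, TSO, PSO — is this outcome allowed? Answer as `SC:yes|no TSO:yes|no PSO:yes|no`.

outcome vector order: (P0.r0,P1.r0)
[SC] allowed = {(0,1), (2,0), (2,1)}
[TSO] allowed = {(0,0), (0,1), (2,0), (2,1)}
[PSO] allowed = {(0,0), (0,1), (2,0), (2,1)}
target (0,1) ∈ {SC,TSO,PSO}

SC:yes TSO:yes PSO:yes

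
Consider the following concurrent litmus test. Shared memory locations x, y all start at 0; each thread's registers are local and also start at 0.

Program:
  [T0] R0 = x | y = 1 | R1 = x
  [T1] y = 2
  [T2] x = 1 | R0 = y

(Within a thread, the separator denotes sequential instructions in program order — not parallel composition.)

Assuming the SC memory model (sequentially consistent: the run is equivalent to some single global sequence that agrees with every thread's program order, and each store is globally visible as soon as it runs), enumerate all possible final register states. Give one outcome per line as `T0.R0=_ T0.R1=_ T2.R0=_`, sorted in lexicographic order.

T0.R0=0 T0.R1=0 T2.R0=1
T0.R0=0 T0.R1=0 T2.R0=2
T0.R0=0 T0.R1=1 T2.R0=0
T0.R0=0 T0.R1=1 T2.R0=1
T0.R0=0 T0.R1=1 T2.R0=2
T0.R0=1 T0.R1=1 T2.R0=0
T0.R0=1 T0.R1=1 T2.R0=1
T0.R0=1 T0.R1=1 T2.R0=2

outcome vector order: (T0.R0,T0.R1,T2.R0)
|SC outcomes| = 8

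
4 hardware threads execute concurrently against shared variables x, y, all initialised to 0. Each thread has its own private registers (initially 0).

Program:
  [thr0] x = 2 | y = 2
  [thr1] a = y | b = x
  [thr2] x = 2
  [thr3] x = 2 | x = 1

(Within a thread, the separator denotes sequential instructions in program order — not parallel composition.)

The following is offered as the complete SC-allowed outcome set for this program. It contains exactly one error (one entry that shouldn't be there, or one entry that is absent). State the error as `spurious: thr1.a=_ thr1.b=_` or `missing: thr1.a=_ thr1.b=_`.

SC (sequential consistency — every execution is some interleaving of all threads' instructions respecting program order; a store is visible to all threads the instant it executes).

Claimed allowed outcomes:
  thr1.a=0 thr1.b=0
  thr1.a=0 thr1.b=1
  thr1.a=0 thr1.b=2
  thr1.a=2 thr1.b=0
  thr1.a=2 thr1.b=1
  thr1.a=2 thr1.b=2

spurious: thr1.a=2 thr1.b=0

outcome vector order: (thr1.a,thr1.b)
[SC] allowed = {<0 0> <0 1> <0 2> <2 1> <2 2>}
claimed∖SC = {<2 0>}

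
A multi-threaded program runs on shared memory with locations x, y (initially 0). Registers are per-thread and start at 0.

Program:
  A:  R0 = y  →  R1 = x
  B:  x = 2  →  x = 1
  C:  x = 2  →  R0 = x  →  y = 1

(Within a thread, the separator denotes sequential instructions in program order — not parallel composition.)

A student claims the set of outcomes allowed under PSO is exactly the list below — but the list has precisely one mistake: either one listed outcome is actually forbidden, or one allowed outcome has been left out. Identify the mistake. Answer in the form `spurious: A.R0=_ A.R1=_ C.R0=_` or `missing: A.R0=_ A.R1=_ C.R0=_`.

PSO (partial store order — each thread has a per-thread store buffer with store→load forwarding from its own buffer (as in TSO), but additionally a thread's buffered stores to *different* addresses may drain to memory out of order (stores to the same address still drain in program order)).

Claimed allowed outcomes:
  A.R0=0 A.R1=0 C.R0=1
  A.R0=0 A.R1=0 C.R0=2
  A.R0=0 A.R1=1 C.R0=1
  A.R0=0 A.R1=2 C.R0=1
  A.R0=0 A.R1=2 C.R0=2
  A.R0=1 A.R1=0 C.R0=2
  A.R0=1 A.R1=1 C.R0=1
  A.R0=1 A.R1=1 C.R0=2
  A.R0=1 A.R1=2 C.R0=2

outcome vector order: (A.R0,A.R1,C.R0)
under PSO → 001 002 011 012 021 022 102 111 112 122
PSO∖claimed = {012}

missing: A.R0=0 A.R1=1 C.R0=2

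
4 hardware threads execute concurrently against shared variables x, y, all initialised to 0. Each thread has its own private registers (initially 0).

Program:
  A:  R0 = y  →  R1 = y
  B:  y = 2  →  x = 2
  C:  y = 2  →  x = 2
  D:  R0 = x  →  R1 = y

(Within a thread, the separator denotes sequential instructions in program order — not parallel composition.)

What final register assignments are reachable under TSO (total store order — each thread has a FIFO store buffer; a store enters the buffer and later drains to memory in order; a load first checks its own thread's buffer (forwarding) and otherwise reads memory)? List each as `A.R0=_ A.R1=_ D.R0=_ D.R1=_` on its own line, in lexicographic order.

outcome vector order: (A.R0,A.R1,D.R0,D.R1)
|TSO outcomes| = 9

A.R0=0 A.R1=0 D.R0=0 D.R1=0
A.R0=0 A.R1=0 D.R0=0 D.R1=2
A.R0=0 A.R1=0 D.R0=2 D.R1=2
A.R0=0 A.R1=2 D.R0=0 D.R1=0
A.R0=0 A.R1=2 D.R0=0 D.R1=2
A.R0=0 A.R1=2 D.R0=2 D.R1=2
A.R0=2 A.R1=2 D.R0=0 D.R1=0
A.R0=2 A.R1=2 D.R0=0 D.R1=2
A.R0=2 A.R1=2 D.R0=2 D.R1=2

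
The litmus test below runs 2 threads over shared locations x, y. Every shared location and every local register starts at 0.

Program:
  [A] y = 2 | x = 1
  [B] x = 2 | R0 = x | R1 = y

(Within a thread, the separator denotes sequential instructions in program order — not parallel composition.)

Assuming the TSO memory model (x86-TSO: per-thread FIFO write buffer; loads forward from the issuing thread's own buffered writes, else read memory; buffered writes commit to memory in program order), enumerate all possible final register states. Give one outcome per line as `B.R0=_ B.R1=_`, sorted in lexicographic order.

outcome vector order: (B.R0,B.R1)
|TSO outcomes| = 3

B.R0=1 B.R1=2
B.R0=2 B.R1=0
B.R0=2 B.R1=2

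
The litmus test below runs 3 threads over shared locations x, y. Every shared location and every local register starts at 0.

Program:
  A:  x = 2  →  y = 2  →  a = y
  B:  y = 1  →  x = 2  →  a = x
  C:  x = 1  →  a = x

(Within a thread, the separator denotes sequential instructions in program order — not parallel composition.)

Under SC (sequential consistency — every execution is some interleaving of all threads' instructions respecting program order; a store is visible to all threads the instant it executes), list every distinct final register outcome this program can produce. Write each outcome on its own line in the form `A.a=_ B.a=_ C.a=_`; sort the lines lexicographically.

outcome vector order: (A.a,B.a,C.a)
|SC outcomes| = 7

A.a=1 B.a=1 C.a=1
A.a=1 B.a=2 C.a=1
A.a=1 B.a=2 C.a=2
A.a=2 B.a=1 C.a=1
A.a=2 B.a=1 C.a=2
A.a=2 B.a=2 C.a=1
A.a=2 B.a=2 C.a=2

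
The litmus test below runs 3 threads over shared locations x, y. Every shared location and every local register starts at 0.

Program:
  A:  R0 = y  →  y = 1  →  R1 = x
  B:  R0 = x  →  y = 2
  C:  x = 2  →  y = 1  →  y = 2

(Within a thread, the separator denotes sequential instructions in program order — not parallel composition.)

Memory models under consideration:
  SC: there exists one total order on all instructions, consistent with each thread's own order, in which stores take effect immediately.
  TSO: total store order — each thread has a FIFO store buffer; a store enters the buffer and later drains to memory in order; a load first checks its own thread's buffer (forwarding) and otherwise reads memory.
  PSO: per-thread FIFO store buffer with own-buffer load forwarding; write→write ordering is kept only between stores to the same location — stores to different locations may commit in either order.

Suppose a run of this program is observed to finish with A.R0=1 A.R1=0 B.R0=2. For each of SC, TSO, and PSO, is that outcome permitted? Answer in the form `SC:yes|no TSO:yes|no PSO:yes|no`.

SC:no TSO:no PSO:yes

outcome vector order: (A.R0,A.R1,B.R0)
under SC → <0 0 0>; <0 0 2>; <0 2 0>; <0 2 2>; <1 2 0>; <1 2 2>; <2 0 0>; <2 2 0>; <2 2 2>
under TSO → <0 0 0>; <0 0 2>; <0 2 0>; <0 2 2>; <1 2 0>; <1 2 2>; <2 0 0>; <2 2 0>; <2 2 2>
under PSO → <0 0 0>; <0 0 2>; <0 2 0>; <0 2 2>; <1 0 0>; <1 0 2>; <1 2 0>; <1 2 2>; <2 0 0>; <2 0 2>; <2 2 0>; <2 2 2>
target <1 0 2> ∈ {PSO}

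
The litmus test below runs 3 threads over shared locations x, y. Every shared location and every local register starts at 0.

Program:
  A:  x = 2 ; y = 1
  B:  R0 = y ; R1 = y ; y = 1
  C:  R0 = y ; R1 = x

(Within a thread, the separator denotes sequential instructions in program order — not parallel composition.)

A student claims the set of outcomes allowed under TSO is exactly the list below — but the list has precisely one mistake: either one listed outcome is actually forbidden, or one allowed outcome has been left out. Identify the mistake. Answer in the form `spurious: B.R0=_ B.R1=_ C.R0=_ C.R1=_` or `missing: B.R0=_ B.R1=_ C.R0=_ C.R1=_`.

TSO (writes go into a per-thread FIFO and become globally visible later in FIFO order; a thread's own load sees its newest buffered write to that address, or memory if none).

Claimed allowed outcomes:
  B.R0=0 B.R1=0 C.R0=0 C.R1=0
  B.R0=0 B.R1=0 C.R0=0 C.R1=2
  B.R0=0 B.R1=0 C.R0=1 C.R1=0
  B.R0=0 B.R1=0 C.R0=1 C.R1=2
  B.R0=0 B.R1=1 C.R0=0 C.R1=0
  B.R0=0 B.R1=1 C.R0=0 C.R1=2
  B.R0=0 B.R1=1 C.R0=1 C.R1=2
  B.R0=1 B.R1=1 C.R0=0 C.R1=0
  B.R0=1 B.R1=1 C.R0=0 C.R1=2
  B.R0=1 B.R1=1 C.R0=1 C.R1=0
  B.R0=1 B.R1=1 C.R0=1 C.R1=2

spurious: B.R0=1 B.R1=1 C.R0=1 C.R1=0

outcome vector order: (B.R0,B.R1,C.R0,C.R1)
under TSO → (0,0,0,0), (0,0,0,2), (0,0,1,0), (0,0,1,2), (0,1,0,0), (0,1,0,2), (0,1,1,2), (1,1,0,0), (1,1,0,2), (1,1,1,2)
claimed∖TSO = {(1,1,1,0)}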